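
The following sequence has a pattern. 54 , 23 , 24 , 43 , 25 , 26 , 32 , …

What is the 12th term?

30

The slot pattern repeats as ABB (period 3), so there are 2 interleaved tracks.
Track A: 54, 43, 32 — subtracting 11 each time.
Track B: 23, 24, 25, 26 — linear: a_n = 22 + n.
Position 12 falls in track B as its term 8, giving 30.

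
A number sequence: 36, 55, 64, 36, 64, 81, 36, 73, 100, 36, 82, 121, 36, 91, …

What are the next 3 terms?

144, 36, 100

Split by position mod 3: positions 1, 4, 7, … form one track, and each other residue class forms its own.
Stream A: 36, 36, 36, 36, 36 (the constant sequence 36).
Stream B: 55, 64, 73, 82, 91 (arithmetic, step +9).
Stream C: 64, 81, 100, 121 (perfect squares starting at 8²).
Position 15 → stream C, term 5 = 144.
Position 16 → stream A, term 6 = 36.
The 17th slot belongs to stream B; its 6th term is 100.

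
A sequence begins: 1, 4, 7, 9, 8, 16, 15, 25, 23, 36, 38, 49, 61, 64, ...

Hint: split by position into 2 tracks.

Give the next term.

Split by position mod 2 into 2 tracks.
Track A = 1, 7, 8, 15, 23, 38, 61: each term equals the sum of the previous two.
Track B = 4, 9, 16, 25, 36, 49, 64: the squares 2², 3², 4², ….
Position 15 → track A, term 8 = 99.

99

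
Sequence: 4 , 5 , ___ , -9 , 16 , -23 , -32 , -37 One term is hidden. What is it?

Split by position mod 2 into 2 tracks.
Track A is 4, ?, 16, -32, which is a geometric progression (common ratio -2).
Track B is 5, -9, -23, -37, which is arithmetic with common difference −14.
Track A's pattern makes the blank -8.

-8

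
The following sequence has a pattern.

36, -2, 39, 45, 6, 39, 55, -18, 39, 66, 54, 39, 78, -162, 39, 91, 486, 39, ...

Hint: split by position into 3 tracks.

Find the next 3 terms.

Split by position mod 3: positions 1, 4, 7, … form one track, and each other residue class forms its own.
Subsequence A: 36, 45, 55, 66, 78, 91 — triangular numbers n(n+1)/2 for n = 8, 9, ….
Subsequence B: -2, 6, -18, 54, -162, 486 — a geometric progression (common ratio -3).
Subsequence C: 39, 39, 39, 39, 39, 39 — the constant sequence 39.
The 19th slot belongs to subsequence A; its 7th term is 105.
Term 20 comes from subsequence B (its 7th entry): -1458.
Position 21 → subsequence C, term 7 = 39.

105, -1458, 39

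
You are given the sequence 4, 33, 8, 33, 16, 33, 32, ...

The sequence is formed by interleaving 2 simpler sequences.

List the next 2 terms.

The terms cycle through 2 interleaved subsequences.
Track A is 4, 8, 16, 32, which is powers of 2.
Track B is 33, 33, 33, which is the constant sequence 33.
The 8th slot belongs to track B; its 4th term is 33.
The 9th slot belongs to track A; its 5th term is 64.

33, 64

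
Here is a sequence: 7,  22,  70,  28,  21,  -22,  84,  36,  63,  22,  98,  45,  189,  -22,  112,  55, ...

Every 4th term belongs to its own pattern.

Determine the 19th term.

Split by position mod 4: positions 1, 5, 9, … form one track, and each other residue class forms its own.
Subsequence A: 7, 21, 63, 189. Geometric, ×3 each step.
Subsequence B: 22, -22, 22, -22. Alternating ±22.
Subsequence C: 70, 84, 98, 112. Adding 14 each time.
Subsequence D: 28, 36, 45, 55. Triangular numbers starting at T_7.
Position 19 falls in subsequence C as its term 5, giving 126.

126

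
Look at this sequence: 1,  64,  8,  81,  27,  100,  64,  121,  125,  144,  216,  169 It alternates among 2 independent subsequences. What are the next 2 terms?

343, 196

Taking every 2nd term gives 2 separate tracks.
Subsequence A: 1, 8, 27, 64, 125, 216 (the cubes 1³, 2³, 3³, …).
Subsequence B: 64, 81, 100, 121, 144, 169 (perfect squares starting at 8²).
The 13th slot belongs to subsequence A; its 7th term is 343.
Position 14 falls in subsequence B as its term 7, giving 196.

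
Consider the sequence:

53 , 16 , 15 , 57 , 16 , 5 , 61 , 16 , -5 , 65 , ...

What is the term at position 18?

Taking every 3rd term gives 3 separate tracks.
Track A: 53, 57, 61, 65. Linear: a_n = 49 + 4·n.
Track B: 16, 16, 16. Constant 16.
Track C: 15, 5, -5. Arithmetic with common difference −10.
Term 18 comes from track C (its 6th entry): -35.

-35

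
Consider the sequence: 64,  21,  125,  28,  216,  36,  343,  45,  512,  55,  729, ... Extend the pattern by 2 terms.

Split by position mod 2 into 2 tracks.
Track A: 64, 125, 216, 343, 512, 729 (consecutive cubes n³ from n = 4).
Track B: 21, 28, 36, 45, 55 (triangular numbers n(n+1)/2 for n = 6, 7, …).
Position 12 → track B, term 6 = 66.
Term 13 comes from track A (its 7th entry): 1000.

66, 1000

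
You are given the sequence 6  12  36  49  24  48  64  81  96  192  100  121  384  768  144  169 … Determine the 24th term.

Positions follow the repeating pattern AABB; grouping by letter gives 2 tracks.
Track A = 6, 12, 24, 48, 96, 192, 384, 768: a geometric progression (common ratio 2).
Track B = 36, 49, 64, 81, 100, 121, 144, 169: the squares 6², 7², 8², ….
Position 24 → track B, term 12 = 289.

289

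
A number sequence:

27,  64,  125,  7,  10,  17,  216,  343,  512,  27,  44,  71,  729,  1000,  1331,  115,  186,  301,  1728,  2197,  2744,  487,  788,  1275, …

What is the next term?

Reading positions in blocks of 6 reveals the pattern AAABBB — 2 tracks woven together.
Stream A: 27, 64, 125, 216, 343, 512, 729, 1000, 1331, 1728, 2197, 2744 (consecutive cubes n³ from n = 3).
Stream B: 7, 10, 17, 27, 44, 71, 115, 186, 301, 487, 788, 1275 (each term equals the sum of the previous two).
The 25th slot belongs to stream A; its 13th term is 3375.

3375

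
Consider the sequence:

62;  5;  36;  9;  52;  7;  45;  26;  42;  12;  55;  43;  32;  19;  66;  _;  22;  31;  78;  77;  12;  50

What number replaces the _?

60

Read the sequence 4 terms at a time; column i is its own pattern.
Stream A = 62, 52, 42, 32, 22, 12: linear: a_n = 72 − 10·n.
Stream B = 5, 7, 12, 19, 31, 50: Fibonacci-style (each term is the sum of the two before it).
Stream C = 36, 45, 55, 66, 78: triangular numbers n(n+1)/2 for n = 8, 9, ….
Stream D = 9, 26, 43, ?, 77: arithmetic, step +17.
Filling stream D at index 4 by its rule yields 60.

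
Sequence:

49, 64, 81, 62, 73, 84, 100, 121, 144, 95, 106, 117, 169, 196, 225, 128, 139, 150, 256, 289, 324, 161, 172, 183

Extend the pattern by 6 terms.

The slot pattern repeats as AAABBB (period 6), so there are 2 interleaved tracks.
Track A: 49, 64, 81, 100, 121, 144, 169, 196, 225, 256, 289, 324. Perfect squares starting at 7².
Track B: 62, 73, 84, 95, 106, 117, 128, 139, 150, 161, 172, 183. Linear: a_n = 51 + 11·n.
Position 25 → track A, term 13 = 361.
The 26th slot belongs to track A; its 14th term is 400.
Position 27 falls in track A as its term 15, giving 441.
The 28th slot belongs to track B; its 13th term is 194.
Term 29 comes from track B (its 14th entry): 205.
Position 30 falls in track B as its term 15, giving 216.

361, 400, 441, 194, 205, 216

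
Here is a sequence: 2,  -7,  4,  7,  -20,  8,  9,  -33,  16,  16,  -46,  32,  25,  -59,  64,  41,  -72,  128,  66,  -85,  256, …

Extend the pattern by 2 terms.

Taking every 3rd term gives 3 separate tracks.
Subsequence A = 2, 7, 9, 16, 25, 41, 66: a Fibonacci-like recurrence a_n = a_{n-1} + a_{n-2}.
Subsequence B = -7, -20, -33, -46, -59, -72, -85: arithmetic, step −13.
Subsequence C = 4, 8, 16, 32, 64, 128, 256: powers 2^2, 2^3, 2^4, ….
The 22nd slot belongs to subsequence A; its 8th term is 107.
The 23rd slot belongs to subsequence B; its 8th term is -98.

107, -98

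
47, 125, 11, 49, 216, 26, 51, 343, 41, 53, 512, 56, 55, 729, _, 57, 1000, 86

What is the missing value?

Taking every 3rd term gives 3 separate tracks.
Stream A = 47, 49, 51, 53, 55, 57: arithmetic, step +2.
Stream B = 125, 216, 343, 512, 729, 1000: perfect cubes starting at 5³.
Stream C = 11, 26, 41, 56, ?, 86: linear: a_n = -4 + 15·n.
So the missing entry in stream C is 71.

71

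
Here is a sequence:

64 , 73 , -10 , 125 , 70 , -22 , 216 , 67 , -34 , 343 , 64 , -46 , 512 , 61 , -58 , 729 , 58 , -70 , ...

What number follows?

1000

Split by position mod 3 into 3 tracks.
Stream A is 64, 125, 216, 343, 512, 729, which is the cubes 4³, 5³, 6³, ….
Stream B is 73, 70, 67, 64, 61, 58, which is linear: a_n = 76 − 3·n.
Stream C is -10, -22, -34, -46, -58, -70, which is subtracting 12 each time.
The 19th slot belongs to stream A; its 7th term is 1000.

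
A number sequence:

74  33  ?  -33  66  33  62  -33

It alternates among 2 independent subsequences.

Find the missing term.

The terms cycle through 2 interleaved subsequences.
Subsequence A: 74, ?, 66, 62 (linear: a_n = 78 − 4·n).
Subsequence B: 33, -33, 33, -33 (alternating ±33).
Filling subsequence A at index 2 by its rule yields 70.

70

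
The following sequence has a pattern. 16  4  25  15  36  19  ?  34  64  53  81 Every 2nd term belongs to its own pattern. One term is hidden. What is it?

49

Positions 1, 3, 5, … form one subsequence and positions 2, 4, 6, … form another.
Track A = 16, 25, 36, ?, 64, 81: the squares 4², 5², 6², ….
Track B = 4, 15, 19, 34, 53: each term equals the sum of the previous two.
The gap is track A's term 4; the rule gives 49.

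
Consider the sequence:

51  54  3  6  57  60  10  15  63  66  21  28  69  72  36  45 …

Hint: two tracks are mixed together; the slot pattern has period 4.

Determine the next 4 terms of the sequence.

Positions follow the repeating pattern AABB; grouping by letter gives 2 tracks.
Subsequence A: 51, 54, 57, 60, 63, 66, 69, 72 — arithmetic, step +3.
Subsequence B: 3, 6, 10, 15, 21, 28, 36, 45 — triangular numbers n(n+1)/2 for n = 2, 3, ….
Position 17 falls in subsequence A as its term 9, giving 75.
The 18th slot belongs to subsequence A; its 10th term is 78.
Position 19 → subsequence B, term 9 = 55.
Position 20 → subsequence B, term 10 = 66.

75, 78, 55, 66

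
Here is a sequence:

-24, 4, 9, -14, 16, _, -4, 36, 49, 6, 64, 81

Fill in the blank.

Positions follow the repeating pattern ABB; grouping by letter gives 2 tracks.
Stream A: -24, -14, -4, 6 (adding 10 each time).
Stream B: 4, 9, 16, ?, 36, 49, 64, 81 (consecutive squares n² from n = 2).
Stream B's pattern makes the blank 25.

25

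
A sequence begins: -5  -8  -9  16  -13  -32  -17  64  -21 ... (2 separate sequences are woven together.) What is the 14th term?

-512

Odd-indexed and even-indexed terms follow separate rules.
Track A is -5, -9, -13, -17, -21, which is subtracting 4 each time.
Track B is -8, 16, -32, 64, which is multiplying by -2 each time.
Position 14 falls in track B as its term 7, giving -512.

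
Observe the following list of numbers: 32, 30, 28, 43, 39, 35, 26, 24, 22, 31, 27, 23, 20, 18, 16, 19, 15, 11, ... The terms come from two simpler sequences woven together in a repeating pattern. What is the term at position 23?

Reading positions in blocks of 6 reveals the pattern AAABBB — 2 tracks woven together.
Subsequence A: 32, 30, 28, 26, 24, 22, 20, 18, 16 — arithmetic with common difference −2.
Subsequence B: 43, 39, 35, 31, 27, 23, 19, 15, 11 — arithmetic with common difference −4.
Position 23 → subsequence B, term 11 = 3.

3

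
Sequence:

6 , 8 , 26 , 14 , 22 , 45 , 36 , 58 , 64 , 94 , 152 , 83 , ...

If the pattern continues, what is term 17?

1042

Positions follow the repeating pattern AAB; grouping by letter gives 2 tracks.
Track A is 6, 8, 14, 22, 36, 58, 94, 152, which is Fibonacci-style (each term is the sum of the two before it).
Track B is 26, 45, 64, 83, which is adding 19 each time.
Position 17 falls in track A as its term 12, giving 1042.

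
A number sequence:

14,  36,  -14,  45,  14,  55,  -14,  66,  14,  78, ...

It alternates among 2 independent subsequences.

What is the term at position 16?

Split by position mod 2 into 2 tracks.
Track A: 14, -14, 14, -14, 14 — the oscillation 14·(−1)^(n+1).
Track B: 36, 45, 55, 66, 78 — triangular numbers n(n+1)/2 for n = 8, 9, ….
Term 16 comes from track B (its 8th entry): 120.

120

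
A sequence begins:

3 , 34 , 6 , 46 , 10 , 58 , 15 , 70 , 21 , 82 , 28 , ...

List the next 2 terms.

Taking every 2nd term gives 2 separate tracks.
Stream A: 3, 6, 10, 15, 21, 28. Triangular numbers n(n+1)/2 for n = 2, 3, ….
Stream B: 34, 46, 58, 70, 82. Arithmetic, step +12.
Term 12 comes from stream B (its 6th entry): 94.
Position 13 → stream A, term 7 = 36.

94, 36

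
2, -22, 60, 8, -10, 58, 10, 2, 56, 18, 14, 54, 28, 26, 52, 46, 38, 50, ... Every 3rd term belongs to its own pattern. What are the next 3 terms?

Split by position mod 3 into 3 tracks.
Track A: 2, 8, 10, 18, 28, 46. Each term equals the sum of the previous two.
Track B: -22, -10, 2, 14, 26, 38. Arithmetic with common difference +12.
Track C: 60, 58, 56, 54, 52, 50. Arithmetic, step −2.
The 19th slot belongs to track A; its 7th term is 74.
The 20th slot belongs to track B; its 7th term is 50.
Position 21 falls in track C as its term 7, giving 48.

74, 50, 48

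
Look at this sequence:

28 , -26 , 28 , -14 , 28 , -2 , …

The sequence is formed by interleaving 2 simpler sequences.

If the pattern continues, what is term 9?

Split by position mod 2 into 2 tracks.
Stream A is 28, 28, 28, which is always 28.
Stream B is -26, -14, -2, which is adding 12 each time.
Position 9 → stream A, term 5 = 28.

28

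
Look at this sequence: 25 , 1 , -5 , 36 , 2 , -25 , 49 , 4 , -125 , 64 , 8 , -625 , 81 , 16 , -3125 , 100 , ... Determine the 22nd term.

Read the sequence 3 terms at a time; column i is its own pattern.
Track A is 25, 36, 49, 64, 81, 100, which is the squares 5², 6², 7², ….
Track B is 1, 2, 4, 8, 16, which is successive powers of 2.
Track C is -5, -25, -125, -625, -3125, which is a geometric progression (common ratio 5).
Position 22 falls in track A as its term 8, giving 144.

144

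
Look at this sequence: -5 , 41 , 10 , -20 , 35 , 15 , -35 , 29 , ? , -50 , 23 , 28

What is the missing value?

21

Read the sequence 3 terms at a time; column i is its own pattern.
Subsequence A: -5, -20, -35, -50. Linear: a_n = 10 − 15·n.
Subsequence B: 41, 35, 29, 23. Linear: a_n = 47 − 6·n.
Subsequence C: 10, 15, ?, 28. Triangular numbers n(n+1)/2 for n = 4, 5, ….
The gap is subsequence C's term 3; the rule gives 21.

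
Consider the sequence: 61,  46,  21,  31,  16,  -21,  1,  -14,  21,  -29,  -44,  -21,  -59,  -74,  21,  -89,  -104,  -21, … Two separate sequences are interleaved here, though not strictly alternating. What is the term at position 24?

-21

Positions follow the repeating pattern AAB; grouping by letter gives 2 tracks.
Subsequence A: 61, 46, 31, 16, 1, -14, -29, -44, -59, -74, -89, -104 — subtracting 15 each time.
Subsequence B: 21, -21, 21, -21, 21, -21 — the oscillation 21·(−1)^(n+1).
Position 24 falls in subsequence B as its term 8, giving -21.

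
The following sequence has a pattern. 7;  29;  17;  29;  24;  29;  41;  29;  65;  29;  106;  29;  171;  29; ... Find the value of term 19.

725

Positions 1, 3, 5, … form one subsequence and positions 2, 4, 6, … form another.
Track A: 7, 17, 24, 41, 65, 106, 171 — Fibonacci-style (each term is the sum of the two before it).
Track B: 29, 29, 29, 29, 29, 29, 29 — constant 29.
Position 19 falls in track A as its term 10, giving 725.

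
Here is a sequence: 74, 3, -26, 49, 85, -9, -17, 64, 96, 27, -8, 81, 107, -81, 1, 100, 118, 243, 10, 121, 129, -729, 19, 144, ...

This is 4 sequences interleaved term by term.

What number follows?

140

Split by position mod 4 into 4 tracks.
Track A = 74, 85, 96, 107, 118, 129: arithmetic with common difference +11.
Track B = 3, -9, 27, -81, 243, -729: multiplying by -3 each time.
Track C = -26, -17, -8, 1, 10, 19: arithmetic with common difference +9.
Track D = 49, 64, 81, 100, 121, 144: the squares 7², 8², 9², ….
Position 25 falls in track A as its term 7, giving 140.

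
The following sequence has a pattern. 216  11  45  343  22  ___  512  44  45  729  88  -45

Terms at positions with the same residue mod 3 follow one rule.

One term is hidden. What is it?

-45

Taking every 3rd term gives 3 separate tracks.
Stream A: 216, 343, 512, 729 — consecutive cubes n³ from n = 6.
Stream B: 11, 22, 44, 88 — geometric with ratio 2.
Stream C: 45, ?, 45, -45 — oscillating between 45 and -45.
The gap is stream C's term 2; the rule gives -45.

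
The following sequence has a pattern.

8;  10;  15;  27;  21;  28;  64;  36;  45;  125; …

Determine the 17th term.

105

The slot pattern repeats as ABB (period 3), so there are 2 interleaved tracks.
Track A: 8, 27, 64, 125 (the cubes 2³, 3³, 4³, …).
Track B: 10, 15, 21, 28, 36, 45 (the triangular numbers T_4, T_5, …).
The 17th slot belongs to track B; its 11th term is 105.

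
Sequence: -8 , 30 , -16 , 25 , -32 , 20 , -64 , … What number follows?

Split by position mod 2 into 2 tracks.
Subsequence A = -8, -16, -32, -64: geometric, ×2 each step.
Subsequence B = 30, 25, 20: linear: a_n = 35 − 5·n.
Position 8 → subsequence B, term 4 = 15.

15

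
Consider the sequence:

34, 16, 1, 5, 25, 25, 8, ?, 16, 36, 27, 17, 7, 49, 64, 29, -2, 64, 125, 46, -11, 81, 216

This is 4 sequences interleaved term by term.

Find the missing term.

Read the sequence 4 terms at a time; column i is its own pattern.
Stream A is 34, 25, 16, 7, -2, -11, which is subtracting 9 each time.
Stream B is 16, 25, 36, 49, 64, 81, which is perfect squares starting at 4².
Stream C is 1, 8, 27, 64, 125, 216, which is consecutive cubes n³ from n = 1.
Stream D is 5, ?, 17, 29, 46, which is a Fibonacci-like recurrence a_n = a_{n-1} + a_{n-2}.
Filling stream D at index 2 by its rule yields 12.

12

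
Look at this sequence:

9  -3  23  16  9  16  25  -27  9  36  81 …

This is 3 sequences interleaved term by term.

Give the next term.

Taking every 3rd term gives 3 separate tracks.
Track A is 9, 16, 25, 36, which is consecutive squares n² from n = 3.
Track B is -3, 9, -27, 81, which is multiplying by -3 each time.
Track C is 23, 16, 9, which is arithmetic, step −7.
The 12th slot belongs to track C; its 4th term is 2.

2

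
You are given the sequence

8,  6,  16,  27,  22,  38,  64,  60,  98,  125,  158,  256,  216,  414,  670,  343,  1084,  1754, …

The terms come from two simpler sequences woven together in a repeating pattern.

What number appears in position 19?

512

The slot pattern repeats as ABB (period 3), so there are 2 interleaved tracks.
Track A: 8, 27, 64, 125, 216, 343 — perfect cubes starting at 2³.
Track B: 6, 16, 22, 38, 60, 98, 158, 256, 414, 670, 1084, 1754 — a Fibonacci-like recurrence a_n = a_{n-1} + a_{n-2}.
The 19th slot belongs to track A; its 7th term is 512.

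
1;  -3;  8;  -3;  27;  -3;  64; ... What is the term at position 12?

-3

Split by position mod 2 into 2 tracks.
Stream A is 1, 8, 27, 64, which is consecutive cubes n³ from n = 1.
Stream B is -3, -3, -3, which is the constant sequence -3.
The 12th slot belongs to stream B; its 6th term is -3.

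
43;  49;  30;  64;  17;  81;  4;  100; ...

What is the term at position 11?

-22

Odd-indexed and even-indexed terms follow separate rules.
Stream A is 43, 30, 17, 4, which is arithmetic, step −13.
Stream B is 49, 64, 81, 100, which is perfect squares starting at 7².
Term 11 comes from stream A (its 6th entry): -22.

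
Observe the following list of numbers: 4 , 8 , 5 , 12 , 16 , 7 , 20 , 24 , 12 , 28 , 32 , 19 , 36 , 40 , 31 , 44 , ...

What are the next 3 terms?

48, 50, 52

The slot pattern repeats as AAB (period 3), so there are 2 interleaved tracks.
Track A = 4, 8, 12, 16, 20, 24, 28, 32, 36, 40, 44: adding 4 each time.
Track B = 5, 7, 12, 19, 31: each term equals the sum of the previous two.
The 17th slot belongs to track A; its 12th term is 48.
Position 18 → track B, term 6 = 50.
Position 19 → track A, term 13 = 52.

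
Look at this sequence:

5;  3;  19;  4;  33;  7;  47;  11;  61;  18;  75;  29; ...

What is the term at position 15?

Split by position mod 2 into 2 tracks.
Stream A is 5, 19, 33, 47, 61, 75, which is arithmetic with common difference +14.
Stream B is 3, 4, 7, 11, 18, 29, which is each term equals the sum of the previous two.
Term 15 comes from stream A (its 8th entry): 103.

103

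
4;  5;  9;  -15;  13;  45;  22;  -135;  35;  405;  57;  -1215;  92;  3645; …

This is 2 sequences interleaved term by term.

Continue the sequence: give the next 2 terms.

Taking every 2nd term gives 2 separate tracks.
Track A: 4, 9, 13, 22, 35, 57, 92 (each term equals the sum of the previous two).
Track B: 5, -15, 45, -135, 405, -1215, 3645 (multiplying by -3 each time).
Term 15 comes from track A (its 8th entry): 149.
Position 16 falls in track B as its term 8, giving -10935.

149, -10935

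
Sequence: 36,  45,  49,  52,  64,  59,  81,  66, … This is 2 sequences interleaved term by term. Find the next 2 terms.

100, 73

Positions 1, 3, 5, … form one subsequence and positions 2, 4, 6, … form another.
Track A: 36, 49, 64, 81 (perfect squares starting at 6²).
Track B: 45, 52, 59, 66 (arithmetic, step +7).
The 9th slot belongs to track A; its 5th term is 100.
Position 10 → track B, term 5 = 73.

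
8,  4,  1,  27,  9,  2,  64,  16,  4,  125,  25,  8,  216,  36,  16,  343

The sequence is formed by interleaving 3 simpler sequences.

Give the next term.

49

Read the sequence 3 terms at a time; column i is its own pattern.
Subsequence A: 8, 27, 64, 125, 216, 343. Perfect cubes starting at 2³.
Subsequence B: 4, 9, 16, 25, 36. The squares 2², 3², 4², ….
Subsequence C: 1, 2, 4, 8, 16. Powers of 2.
The 17th slot belongs to subsequence B; its 6th term is 49.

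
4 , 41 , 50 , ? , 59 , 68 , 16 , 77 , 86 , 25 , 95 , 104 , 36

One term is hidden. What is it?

The slot pattern repeats as ABB (period 3), so there are 2 interleaved tracks.
Track A = 4, ?, 16, 25, 36: consecutive squares n² from n = 2.
Track B = 41, 50, 59, 68, 77, 86, 95, 104: arithmetic with common difference +9.
So the missing entry in track A is 9.

9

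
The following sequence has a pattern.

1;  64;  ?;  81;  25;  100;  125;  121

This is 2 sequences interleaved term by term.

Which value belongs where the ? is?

5

Split by position mod 2 into 2 tracks.
Subsequence A is 1, ?, 25, 125, which is powers 5^0, 5^1, 5^2, ….
Subsequence B is 64, 81, 100, 121, which is perfect squares starting at 8².
So the missing entry in subsequence A is 5.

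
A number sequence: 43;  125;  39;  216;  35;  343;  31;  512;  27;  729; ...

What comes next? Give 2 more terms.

The terms cycle through 2 interleaved subsequences.
Stream A: 43, 39, 35, 31, 27 (arithmetic, step −4).
Stream B: 125, 216, 343, 512, 729 (perfect cubes starting at 5³).
Position 11 falls in stream A as its term 6, giving 23.
Position 12 → stream B, term 6 = 1000.

23, 1000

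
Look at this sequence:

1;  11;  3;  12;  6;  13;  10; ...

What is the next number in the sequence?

Split by position mod 2 into 2 tracks.
Subsequence A: 1, 3, 6, 10 (triangular numbers n(n+1)/2 for n = 1, 2, …).
Subsequence B: 11, 12, 13 (arithmetic, step +1).
Term 8 comes from subsequence B (its 4th entry): 14.

14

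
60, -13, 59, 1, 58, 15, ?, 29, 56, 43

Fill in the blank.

Split by position mod 2 into 2 tracks.
Track A: 60, 59, 58, ?, 56. Linear: a_n = 61 − n.
Track B: -13, 1, 15, 29, 43. Adding 14 each time.
Filling track A at index 4 by its rule yields 57.

57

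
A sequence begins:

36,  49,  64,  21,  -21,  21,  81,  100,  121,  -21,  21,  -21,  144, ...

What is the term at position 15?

The slot pattern repeats as AAABBB (period 6), so there are 2 interleaved tracks.
Subsequence A: 36, 49, 64, 81, 100, 121, 144 (perfect squares starting at 6²).
Subsequence B: 21, -21, 21, -21, 21, -21 (oscillating between 21 and -21).
Term 15 comes from subsequence A (its 9th entry): 196.

196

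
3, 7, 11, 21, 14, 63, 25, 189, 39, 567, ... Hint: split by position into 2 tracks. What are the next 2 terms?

64, 1701

Odd-indexed and even-indexed terms follow separate rules.
Track A is 3, 11, 14, 25, 39, which is Fibonacci-style (each term is the sum of the two before it).
Track B is 7, 21, 63, 189, 567, which is a geometric progression (common ratio 3).
The 11th slot belongs to track A; its 6th term is 64.
Term 12 comes from track B (its 6th entry): 1701.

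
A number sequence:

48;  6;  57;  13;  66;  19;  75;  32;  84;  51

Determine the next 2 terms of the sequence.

93, 83

Split by position mod 2 into 2 tracks.
Track A: 48, 57, 66, 75, 84 (adding 9 each time).
Track B: 6, 13, 19, 32, 51 (Fibonacci-style (each term is the sum of the two before it)).
Term 11 comes from track A (its 6th entry): 93.
Term 12 comes from track B (its 6th entry): 83.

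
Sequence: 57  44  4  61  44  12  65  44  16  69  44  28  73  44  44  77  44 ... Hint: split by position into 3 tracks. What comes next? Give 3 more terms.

72, 81, 44

Read the sequence 3 terms at a time; column i is its own pattern.
Stream A = 57, 61, 65, 69, 73, 77: linear: a_n = 53 + 4·n.
Stream B = 44, 44, 44, 44, 44, 44: always 44.
Stream C = 4, 12, 16, 28, 44: Fibonacci-style (each term is the sum of the two before it).
The 18th slot belongs to stream C; its 6th term is 72.
The 19th slot belongs to stream A; its 7th term is 81.
Term 20 comes from stream B (its 7th entry): 44.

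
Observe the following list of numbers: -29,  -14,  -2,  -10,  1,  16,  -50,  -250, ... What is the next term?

Reading positions in blocks of 4 reveals the pattern AABB — 2 tracks woven together.
Track A: -29, -14, 1, 16 — adding 15 each time.
Track B: -2, -10, -50, -250 — geometric with ratio 5.
Position 9 → track A, term 5 = 31.

31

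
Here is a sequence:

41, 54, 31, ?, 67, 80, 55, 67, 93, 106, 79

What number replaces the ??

The slot pattern repeats as AABB (period 4), so there are 2 interleaved tracks.
Track A: 41, 54, 67, 80, 93, 106 — linear: a_n = 28 + 13·n.
Track B: 31, ?, 55, 67, 79 — linear: a_n = 19 + 12·n.
The gap is track B's term 2; the rule gives 43.

43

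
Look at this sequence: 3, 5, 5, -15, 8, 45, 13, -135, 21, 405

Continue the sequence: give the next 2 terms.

Odd-indexed and even-indexed terms follow separate rules.
Stream A: 3, 5, 8, 13, 21 (each term equals the sum of the previous two).
Stream B: 5, -15, 45, -135, 405 (geometric, ×-3 each step).
Position 11 → stream A, term 6 = 34.
Position 12 falls in stream B as its term 6, giving -1215.

34, -1215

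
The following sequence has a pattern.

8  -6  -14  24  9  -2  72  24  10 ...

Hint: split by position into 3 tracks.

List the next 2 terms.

Split by position mod 3: positions 1, 4, 7, … form one track, and each other residue class forms its own.
Track A: 8, 24, 72. A geometric progression (common ratio 3).
Track B: -6, 9, 24. Arithmetic, step +15.
Track C: -14, -2, 10. Arithmetic with common difference +12.
Term 10 comes from track A (its 4th entry): 216.
Position 11 falls in track B as its term 4, giving 39.

216, 39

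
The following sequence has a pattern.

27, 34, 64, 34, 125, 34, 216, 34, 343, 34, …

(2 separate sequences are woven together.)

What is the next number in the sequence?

512

The terms cycle through 2 interleaved subsequences.
Track A: 27, 64, 125, 216, 343 (the cubes 3³, 4³, 5³, …).
Track B: 34, 34, 34, 34, 34 (constant 34).
The 11th slot belongs to track A; its 6th term is 512.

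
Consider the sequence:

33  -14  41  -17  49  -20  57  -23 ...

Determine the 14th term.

-32

Split by position mod 2 into 2 tracks.
Subsequence A: 33, 41, 49, 57 (arithmetic with common difference +8).
Subsequence B: -14, -17, -20, -23 (arithmetic with common difference −3).
The 14th slot belongs to subsequence B; its 7th term is -32.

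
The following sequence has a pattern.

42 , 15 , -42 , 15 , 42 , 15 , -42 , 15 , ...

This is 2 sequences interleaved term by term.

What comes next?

42

Split by position mod 2 into 2 tracks.
Track A is 42, -42, 42, -42, which is alternating ±42.
Track B is 15, 15, 15, 15, which is constant 15.
Term 9 comes from track A (its 5th entry): 42.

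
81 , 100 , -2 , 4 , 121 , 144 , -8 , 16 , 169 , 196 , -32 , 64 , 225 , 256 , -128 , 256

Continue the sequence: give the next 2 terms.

289, 324

Positions follow the repeating pattern AABB; grouping by letter gives 2 tracks.
Subsequence A: 81, 100, 121, 144, 169, 196, 225, 256 — consecutive squares n² from n = 9.
Subsequence B: -2, 4, -8, 16, -32, 64, -128, 256 — geometric, ×-2 each step.
Term 17 comes from subsequence A (its 9th entry): 289.
The 18th slot belongs to subsequence A; its 10th term is 324.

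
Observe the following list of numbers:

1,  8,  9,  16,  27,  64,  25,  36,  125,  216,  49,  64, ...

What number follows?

Positions follow the repeating pattern AABB; grouping by letter gives 2 tracks.
Track A = 1, 8, 27, 64, 125, 216: perfect cubes starting at 1³.
Track B = 9, 16, 25, 36, 49, 64: the squares 3², 4², 5², ….
The 13th slot belongs to track A; its 7th term is 343.

343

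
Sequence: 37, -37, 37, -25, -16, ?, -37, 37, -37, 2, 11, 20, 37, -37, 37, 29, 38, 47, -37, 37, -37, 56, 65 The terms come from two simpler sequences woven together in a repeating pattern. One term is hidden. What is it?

-7

The slot pattern repeats as AAABBB (period 6), so there are 2 interleaved tracks.
Track A: 37, -37, 37, -37, 37, -37, 37, -37, 37, -37, 37, -37 (the oscillation 37·(−1)^(n+1)).
Track B: -25, -16, ?, 2, 11, 20, 29, 38, 47, 56, 65 (linear: a_n = -34 + 9·n).
Filling track B at index 3 by its rule yields -7.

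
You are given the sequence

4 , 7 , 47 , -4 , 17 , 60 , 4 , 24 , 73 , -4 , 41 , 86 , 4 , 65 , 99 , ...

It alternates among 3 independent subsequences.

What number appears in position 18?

112

Split by position mod 3: positions 1, 4, 7, … form one track, and each other residue class forms its own.
Track A = 4, -4, 4, -4, 4: the oscillation 4·(−1)^(n+1).
Track B = 7, 17, 24, 41, 65: a Fibonacci-like recurrence a_n = a_{n-1} + a_{n-2}.
Track C = 47, 60, 73, 86, 99: arithmetic with common difference +13.
Position 18 → track C, term 6 = 112.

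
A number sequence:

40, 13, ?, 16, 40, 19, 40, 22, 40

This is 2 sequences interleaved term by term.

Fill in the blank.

40

Split by position mod 2 into 2 tracks.
Stream A = 40, ?, 40, 40, 40: constant 40.
Stream B = 13, 16, 19, 22: arithmetic with common difference +3.
Stream A's pattern makes the blank 40.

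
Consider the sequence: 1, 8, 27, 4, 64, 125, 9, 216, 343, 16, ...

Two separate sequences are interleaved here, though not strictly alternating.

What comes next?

Positions follow the repeating pattern ABB; grouping by letter gives 2 tracks.
Subsequence A = 1, 4, 9, 16: the squares 1², 2², 3², ….
Subsequence B = 8, 27, 64, 125, 216, 343: perfect cubes starting at 2³.
Position 11 falls in subsequence B as its term 7, giving 512.

512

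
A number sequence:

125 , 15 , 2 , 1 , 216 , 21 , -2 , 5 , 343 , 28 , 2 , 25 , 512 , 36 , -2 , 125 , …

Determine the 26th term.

66

Split by position mod 4 into 4 tracks.
Track A: 125, 216, 343, 512 — the cubes 5³, 6³, 7³, ….
Track B: 15, 21, 28, 36 — triangular numbers starting at T_5.
Track C: 2, -2, 2, -2 — the oscillation 2·(−1)^(n+1).
Track D: 1, 5, 25, 125 — powers 5^0, 5^1, 5^2, ….
The 26th slot belongs to track B; its 7th term is 66.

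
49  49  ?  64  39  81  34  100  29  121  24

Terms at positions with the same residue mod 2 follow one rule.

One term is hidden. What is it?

44

Positions 1, 3, 5, … form one subsequence and positions 2, 4, 6, … form another.
Track A is 49, ?, 39, 34, 29, 24, which is arithmetic, step −5.
Track B is 49, 64, 81, 100, 121, which is consecutive squares n² from n = 7.
The gap is track A's term 2; the rule gives 44.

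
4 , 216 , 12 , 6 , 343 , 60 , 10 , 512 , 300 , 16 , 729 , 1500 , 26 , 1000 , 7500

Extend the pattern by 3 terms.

The terms cycle through 3 interleaved subsequences.
Track A is 4, 6, 10, 16, 26, which is a Fibonacci-like recurrence a_n = a_{n-1} + a_{n-2}.
Track B is 216, 343, 512, 729, 1000, which is perfect cubes starting at 6³.
Track C is 12, 60, 300, 1500, 7500, which is geometric with ratio 5.
Term 16 comes from track A (its 6th entry): 42.
The 17th slot belongs to track B; its 6th term is 1331.
Position 18 → track C, term 6 = 37500.

42, 1331, 37500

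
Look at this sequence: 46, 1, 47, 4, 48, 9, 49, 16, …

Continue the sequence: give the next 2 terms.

Positions 1, 3, 5, … form one subsequence and positions 2, 4, 6, … form another.
Stream A: 46, 47, 48, 49. Arithmetic, step +1.
Stream B: 1, 4, 9, 16. Consecutive squares n² from n = 1.
Term 9 comes from stream A (its 5th entry): 50.
Term 10 comes from stream B (its 5th entry): 25.

50, 25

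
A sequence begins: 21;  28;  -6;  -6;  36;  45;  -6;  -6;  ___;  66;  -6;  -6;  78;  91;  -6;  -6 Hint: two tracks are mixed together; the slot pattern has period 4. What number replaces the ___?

55

The slot pattern repeats as AABB (period 4), so there are 2 interleaved tracks.
Subsequence A: 21, 28, 36, 45, ?, 66, 78, 91. Triangular numbers n(n+1)/2 for n = 6, 7, ….
Subsequence B: -6, -6, -6, -6, -6, -6, -6, -6. Always -6.
So the missing entry in subsequence A is 55.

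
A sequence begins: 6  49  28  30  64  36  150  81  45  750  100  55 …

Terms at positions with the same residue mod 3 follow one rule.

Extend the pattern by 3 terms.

Read the sequence 3 terms at a time; column i is its own pattern.
Subsequence A is 6, 30, 150, 750, which is geometric with ratio 5.
Subsequence B is 49, 64, 81, 100, which is the squares 7², 8², 9², ….
Subsequence C is 28, 36, 45, 55, which is triangular numbers n(n+1)/2 for n = 7, 8, ….
Term 13 comes from subsequence A (its 5th entry): 3750.
The 14th slot belongs to subsequence B; its 5th term is 121.
The 15th slot belongs to subsequence C; its 5th term is 66.

3750, 121, 66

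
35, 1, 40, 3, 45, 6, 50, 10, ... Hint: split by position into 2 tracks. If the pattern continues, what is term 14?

28

Taking every 2nd term gives 2 separate tracks.
Track A: 35, 40, 45, 50. Arithmetic, step +5.
Track B: 1, 3, 6, 10. The triangular numbers T_1, T_2, ….
Position 14 → track B, term 7 = 28.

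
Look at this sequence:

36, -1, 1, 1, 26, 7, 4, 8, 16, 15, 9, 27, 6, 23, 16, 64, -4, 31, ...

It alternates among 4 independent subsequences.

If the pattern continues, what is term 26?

Split by position mod 4: positions 1, 5, 9, … form one track, and each other residue class forms its own.
Track A: 36, 26, 16, 6, -4 — subtracting 10 each time.
Track B: -1, 7, 15, 23, 31 — arithmetic with common difference +8.
Track C: 1, 4, 9, 16 — consecutive squares n² from n = 1.
Track D: 1, 8, 27, 64 — the cubes 1³, 2³, 3³, ….
The 26th slot belongs to track B; its 7th term is 47.

47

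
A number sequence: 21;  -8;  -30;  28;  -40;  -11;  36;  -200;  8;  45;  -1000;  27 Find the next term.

55

The terms cycle through 3 interleaved subsequences.
Track A: 21, 28, 36, 45 — triangular numbers n(n+1)/2 for n = 6, 7, ….
Track B: -8, -40, -200, -1000 — geometric, ×5 each step.
Track C: -30, -11, 8, 27 — arithmetic with common difference +19.
The 13th slot belongs to track A; its 5th term is 55.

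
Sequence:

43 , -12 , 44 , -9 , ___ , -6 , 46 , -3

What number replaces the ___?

45

The terms cycle through 2 interleaved subsequences.
Stream A is 43, 44, ?, 46, which is arithmetic, step +1.
Stream B is -12, -9, -6, -3, which is arithmetic, step +3.
Stream A's pattern makes the blank 45.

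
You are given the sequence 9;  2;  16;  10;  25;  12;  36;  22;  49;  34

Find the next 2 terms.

64, 56

Split by position mod 2 into 2 tracks.
Track A = 9, 16, 25, 36, 49: perfect squares starting at 3².
Track B = 2, 10, 12, 22, 34: a Fibonacci-like recurrence a_n = a_{n-1} + a_{n-2}.
Position 11 → track A, term 6 = 64.
Position 12 falls in track B as its term 6, giving 56.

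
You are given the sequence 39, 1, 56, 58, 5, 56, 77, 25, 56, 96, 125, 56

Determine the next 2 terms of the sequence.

Read the sequence 3 terms at a time; column i is its own pattern.
Stream A: 39, 58, 77, 96 — arithmetic, step +19.
Stream B: 1, 5, 25, 125 — geometric, ×5 each step.
Stream C: 56, 56, 56, 56 — always 56.
Term 13 comes from stream A (its 5th entry): 115.
Position 14 → stream B, term 5 = 625.

115, 625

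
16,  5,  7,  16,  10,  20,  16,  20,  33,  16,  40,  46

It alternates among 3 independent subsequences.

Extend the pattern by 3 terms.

Taking every 3rd term gives 3 separate tracks.
Track A: 16, 16, 16, 16. Always 16.
Track B: 5, 10, 20, 40. Geometric with ratio 2.
Track C: 7, 20, 33, 46. Arithmetic, step +13.
Term 13 comes from track A (its 5th entry): 16.
Term 14 comes from track B (its 5th entry): 80.
Term 15 comes from track C (its 5th entry): 59.

16, 80, 59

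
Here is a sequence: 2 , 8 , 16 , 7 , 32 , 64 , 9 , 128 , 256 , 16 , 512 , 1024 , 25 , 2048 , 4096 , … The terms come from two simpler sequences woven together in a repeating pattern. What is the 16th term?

41

Positions follow the repeating pattern ABB; grouping by letter gives 2 tracks.
Subsequence A = 2, 7, 9, 16, 25: each term equals the sum of the previous two.
Subsequence B = 8, 16, 32, 64, 128, 256, 512, 1024, 2048, 4096: geometric, ×2 each step.
Term 16 comes from subsequence A (its 6th entry): 41.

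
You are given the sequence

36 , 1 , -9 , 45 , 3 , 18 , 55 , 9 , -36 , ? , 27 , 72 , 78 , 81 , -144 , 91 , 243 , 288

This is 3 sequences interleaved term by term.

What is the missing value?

66

Taking every 3rd term gives 3 separate tracks.
Subsequence A = 36, 45, 55, ?, 78, 91: triangular numbers n(n+1)/2 for n = 8, 9, ….
Subsequence B = 1, 3, 9, 27, 81, 243: successive powers of 3.
Subsequence C = -9, 18, -36, 72, -144, 288: geometric with ratio -2.
The gap is subsequence A's term 4; the rule gives 66.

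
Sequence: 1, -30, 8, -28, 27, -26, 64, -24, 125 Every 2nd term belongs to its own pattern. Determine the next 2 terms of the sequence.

-22, 216

The terms cycle through 2 interleaved subsequences.
Stream A is 1, 8, 27, 64, 125, which is the cubes 1³, 2³, 3³, ….
Stream B is -30, -28, -26, -24, which is arithmetic, step +2.
Position 10 → stream B, term 5 = -22.
The 11th slot belongs to stream A; its 6th term is 216.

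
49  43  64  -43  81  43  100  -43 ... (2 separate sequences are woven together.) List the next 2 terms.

The terms cycle through 2 interleaved subsequences.
Stream A is 49, 64, 81, 100, which is perfect squares starting at 7².
Stream B is 43, -43, 43, -43, which is the oscillation 43·(−1)^(n+1).
Term 9 comes from stream A (its 5th entry): 121.
The 10th slot belongs to stream B; its 5th term is 43.

121, 43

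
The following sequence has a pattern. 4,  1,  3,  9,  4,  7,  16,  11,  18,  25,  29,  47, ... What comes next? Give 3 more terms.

36, 76, 123

Reading positions in blocks of 3 reveals the pattern ABB — 2 tracks woven together.
Subsequence A: 4, 9, 16, 25 (consecutive squares n² from n = 2).
Subsequence B: 1, 3, 4, 7, 11, 18, 29, 47 (Fibonacci-style (each term is the sum of the two before it)).
Term 13 comes from subsequence A (its 5th entry): 36.
Position 14 → subsequence B, term 9 = 76.
The 15th slot belongs to subsequence B; its 10th term is 123.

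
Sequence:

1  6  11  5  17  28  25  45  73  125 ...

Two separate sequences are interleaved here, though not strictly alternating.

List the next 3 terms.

Reading positions in blocks of 3 reveals the pattern ABB — 2 tracks woven together.
Stream A = 1, 5, 25, 125: a geometric progression (common ratio 5).
Stream B = 6, 11, 17, 28, 45, 73: a Fibonacci-like recurrence a_n = a_{n-1} + a_{n-2}.
The 11th slot belongs to stream B; its 7th term is 118.
Position 12 falls in stream B as its term 8, giving 191.
The 13th slot belongs to stream A; its 5th term is 625.

118, 191, 625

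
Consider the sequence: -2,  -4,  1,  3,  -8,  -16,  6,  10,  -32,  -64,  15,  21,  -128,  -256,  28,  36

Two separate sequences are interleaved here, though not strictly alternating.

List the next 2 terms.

Reading positions in blocks of 4 reveals the pattern AABB — 2 tracks woven together.
Track A = -2, -4, -8, -16, -32, -64, -128, -256: geometric, ×2 each step.
Track B = 1, 3, 6, 10, 15, 21, 28, 36: triangular numbers n(n+1)/2 for n = 1, 2, ….
The 17th slot belongs to track A; its 9th term is -512.
The 18th slot belongs to track A; its 10th term is -1024.

-512, -1024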